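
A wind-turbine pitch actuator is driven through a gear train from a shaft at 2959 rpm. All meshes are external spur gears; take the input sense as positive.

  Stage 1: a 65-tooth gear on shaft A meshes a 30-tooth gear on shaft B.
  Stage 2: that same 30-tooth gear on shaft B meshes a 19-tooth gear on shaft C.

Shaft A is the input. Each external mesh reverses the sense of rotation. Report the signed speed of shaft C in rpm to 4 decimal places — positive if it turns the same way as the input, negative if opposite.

Stage 1 [65T→30T]: ω = 2959.0000×65/30 = 6411.1667 rpm, dir flips to −; running = −6411.1667
Stage 2 [30T→19T]: ω = 6411.1667×30/19 = 10122.8947 rpm, dir flips to +; running = +10122.8947

+10122.8947 rpm (same as input, |ω| = 10122.8947 rpm)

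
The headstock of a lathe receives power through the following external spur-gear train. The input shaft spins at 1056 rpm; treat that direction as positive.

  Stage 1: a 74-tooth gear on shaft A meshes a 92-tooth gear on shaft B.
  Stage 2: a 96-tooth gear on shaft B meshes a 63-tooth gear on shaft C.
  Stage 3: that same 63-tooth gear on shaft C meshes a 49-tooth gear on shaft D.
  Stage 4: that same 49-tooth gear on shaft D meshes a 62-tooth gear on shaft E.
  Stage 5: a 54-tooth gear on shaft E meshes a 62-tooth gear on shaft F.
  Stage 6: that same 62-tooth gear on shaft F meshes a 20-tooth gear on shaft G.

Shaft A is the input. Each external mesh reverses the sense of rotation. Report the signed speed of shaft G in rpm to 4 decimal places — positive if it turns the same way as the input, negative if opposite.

Stage 1 [74T→92T]: ω = 1056.0000×74/92 = 849.3913 rpm, dir flips to −; running = −849.3913
Stage 2 [96T→63T]: ω = 849.3913×96/63 = 1294.3106 rpm, dir flips to +; running = +1294.3106
Stage 3 [63T→49T]: ω = 1294.3106×63/49 = 1664.1136 rpm, dir flips to −; running = −1664.1136
Stage 4 [49T→62T]: ω = 1664.1136×49/62 = 1315.1865 rpm, dir flips to +; running = +1315.1865
Stage 5 [54T→62T]: ω = 1315.1865×54/62 = 1145.4850 rpm, dir flips to −; running = −1145.4850
Stage 6 [62T→20T]: ω = 1145.4850×62/20 = 3551.0036 rpm, dir flips to +; running = +3551.0036

+3551.0036 rpm (same as input, |ω| = 3551.0036 rpm)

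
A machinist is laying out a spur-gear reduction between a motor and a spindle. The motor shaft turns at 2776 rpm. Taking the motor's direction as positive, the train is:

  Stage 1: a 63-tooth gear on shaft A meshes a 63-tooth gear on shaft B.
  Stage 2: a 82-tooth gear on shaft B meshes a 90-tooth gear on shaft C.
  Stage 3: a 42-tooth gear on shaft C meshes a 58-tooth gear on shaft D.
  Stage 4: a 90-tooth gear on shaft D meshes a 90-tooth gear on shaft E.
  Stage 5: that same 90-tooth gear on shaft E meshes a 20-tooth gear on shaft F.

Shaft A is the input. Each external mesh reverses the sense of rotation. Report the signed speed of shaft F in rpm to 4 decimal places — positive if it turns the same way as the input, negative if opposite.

Stage 1 [63T→63T]: ω = 2776.0000×63/63 = 2776.0000 rpm, dir flips to −; running = −2776.0000
Stage 2 [82T→90T]: ω = 2776.0000×82/90 = 2529.2444 rpm, dir flips to +; running = +2529.2444
Stage 3 [42T→58T]: ω = 2529.2444×42/58 = 1831.5218 rpm, dir flips to −; running = −1831.5218
Stage 4 [90T→90T]: ω = 1831.5218×90/90 = 1831.5218 rpm, dir flips to +; running = +1831.5218
Stage 5 [90T→20T]: ω = 1831.5218×90/20 = 8241.8483 rpm, dir flips to −; running = −8241.8483

-8241.8483 rpm (opposite to input, |ω| = 8241.8483 rpm)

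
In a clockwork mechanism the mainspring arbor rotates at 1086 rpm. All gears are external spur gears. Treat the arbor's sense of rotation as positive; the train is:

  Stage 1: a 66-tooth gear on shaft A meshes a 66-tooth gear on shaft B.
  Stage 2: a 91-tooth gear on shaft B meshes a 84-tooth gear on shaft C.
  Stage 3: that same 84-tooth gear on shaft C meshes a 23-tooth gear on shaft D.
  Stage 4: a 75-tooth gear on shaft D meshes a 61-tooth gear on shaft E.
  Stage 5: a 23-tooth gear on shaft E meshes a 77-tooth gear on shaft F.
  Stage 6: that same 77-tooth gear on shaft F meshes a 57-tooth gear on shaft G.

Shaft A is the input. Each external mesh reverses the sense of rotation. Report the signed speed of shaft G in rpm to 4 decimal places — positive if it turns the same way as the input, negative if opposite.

+2131.7084 rpm (same as input, |ω| = 2131.7084 rpm)

Stage 1 [66T→66T]: ω = 1086.0000×66/66 = 1086.0000 rpm, dir flips to −; running = −1086.0000
Stage 2 [91T→84T]: ω = 1086.0000×91/84 = 1176.5000 rpm, dir flips to +; running = +1176.5000
Stage 3 [84T→23T]: ω = 1176.5000×84/23 = 4296.7826 rpm, dir flips to −; running = −4296.7826
Stage 4 [75T→61T]: ω = 4296.7826×75/61 = 5282.9294 rpm, dir flips to +; running = +5282.9294
Stage 5 [23T→77T]: ω = 5282.9294×23/77 = 1578.0179 rpm, dir flips to −; running = −1578.0179
Stage 6 [77T→57T]: ω = 1578.0179×77/57 = 2131.7084 rpm, dir flips to +; running = +2131.7084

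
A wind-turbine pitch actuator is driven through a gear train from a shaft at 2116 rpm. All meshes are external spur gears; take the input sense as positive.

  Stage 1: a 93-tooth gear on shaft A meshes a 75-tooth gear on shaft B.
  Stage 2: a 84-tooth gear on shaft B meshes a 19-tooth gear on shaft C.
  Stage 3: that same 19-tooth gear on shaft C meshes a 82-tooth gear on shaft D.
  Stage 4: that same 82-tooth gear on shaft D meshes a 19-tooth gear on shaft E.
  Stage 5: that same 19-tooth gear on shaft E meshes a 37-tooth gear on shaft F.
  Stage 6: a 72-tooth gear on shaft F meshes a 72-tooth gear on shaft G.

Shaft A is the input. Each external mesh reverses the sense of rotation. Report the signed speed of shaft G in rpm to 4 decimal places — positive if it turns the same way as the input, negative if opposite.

Stage 1 [93T→75T]: ω = 2116.0000×93/75 = 2623.8400 rpm, dir flips to −; running = −2623.8400
Stage 2 [84T→19T]: ω = 2623.8400×84/19 = 11600.1347 rpm, dir flips to +; running = +11600.1347
Stage 3 [19T→82T]: ω = 11600.1347×19/82 = 2687.8361 rpm, dir flips to −; running = −2687.8361
Stage 4 [82T→19T]: ω = 2687.8361×82/19 = 11600.1347 rpm, dir flips to +; running = +11600.1347
Stage 5 [19T→37T]: ω = 11600.1347×19/37 = 5956.8259 rpm, dir flips to −; running = −5956.8259
Stage 6 [72T→72T]: ω = 5956.8259×72/72 = 5956.8259 rpm, dir flips to +; running = +5956.8259

+5956.8259 rpm (same as input, |ω| = 5956.8259 rpm)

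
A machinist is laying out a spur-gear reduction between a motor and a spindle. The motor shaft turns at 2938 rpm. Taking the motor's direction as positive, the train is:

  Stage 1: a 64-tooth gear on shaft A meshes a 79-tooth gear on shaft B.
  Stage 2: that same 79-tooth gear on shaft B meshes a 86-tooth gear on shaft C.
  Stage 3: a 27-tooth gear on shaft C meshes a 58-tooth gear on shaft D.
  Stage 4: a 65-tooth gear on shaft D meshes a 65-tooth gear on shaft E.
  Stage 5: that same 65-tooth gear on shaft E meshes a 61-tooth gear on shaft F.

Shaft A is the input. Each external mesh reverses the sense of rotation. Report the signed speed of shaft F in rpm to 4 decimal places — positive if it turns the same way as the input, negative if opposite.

Stage 1 [64T→79T]: ω = 2938.0000×64/79 = 2380.1519 rpm, dir flips to −; running = −2380.1519
Stage 2 [79T→86T]: ω = 2380.1519×79/86 = 2186.4186 rpm, dir flips to +; running = +2186.4186
Stage 3 [27T→58T]: ω = 2186.4186×27/58 = 1017.8156 rpm, dir flips to −; running = −1017.8156
Stage 4 [65T→65T]: ω = 1017.8156×65/65 = 1017.8156 rpm, dir flips to +; running = +1017.8156
Stage 5 [65T→61T]: ω = 1017.8156×65/61 = 1084.5576 rpm, dir flips to −; running = −1084.5576

-1084.5576 rpm (opposite to input, |ω| = 1084.5576 rpm)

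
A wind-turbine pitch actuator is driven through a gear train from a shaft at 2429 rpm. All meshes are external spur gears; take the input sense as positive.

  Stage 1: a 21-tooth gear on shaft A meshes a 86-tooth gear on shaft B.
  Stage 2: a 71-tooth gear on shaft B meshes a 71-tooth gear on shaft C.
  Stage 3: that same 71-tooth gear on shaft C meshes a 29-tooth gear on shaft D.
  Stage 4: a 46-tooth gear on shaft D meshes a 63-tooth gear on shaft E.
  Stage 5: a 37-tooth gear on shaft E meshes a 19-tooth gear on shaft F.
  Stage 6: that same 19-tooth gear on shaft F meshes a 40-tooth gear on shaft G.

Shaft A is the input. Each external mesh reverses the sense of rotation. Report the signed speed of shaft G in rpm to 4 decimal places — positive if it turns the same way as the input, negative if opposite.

+980.7712 rpm (same as input, |ω| = 980.7712 rpm)

Stage 1 [21T→86T]: ω = 2429.0000×21/86 = 593.1279 rpm, dir flips to −; running = −593.1279
Stage 2 [71T→71T]: ω = 593.1279×71/71 = 593.1279 rpm, dir flips to +; running = +593.1279
Stage 3 [71T→29T]: ω = 593.1279×71/29 = 1452.1407 rpm, dir flips to −; running = −1452.1407
Stage 4 [46T→63T]: ω = 1452.1407×46/63 = 1060.2932 rpm, dir flips to +; running = +1060.2932
Stage 5 [37T→19T]: ω = 1060.2932×37/19 = 2064.7816 rpm, dir flips to −; running = −2064.7816
Stage 6 [19T→40T]: ω = 2064.7816×19/40 = 980.7712 rpm, dir flips to +; running = +980.7712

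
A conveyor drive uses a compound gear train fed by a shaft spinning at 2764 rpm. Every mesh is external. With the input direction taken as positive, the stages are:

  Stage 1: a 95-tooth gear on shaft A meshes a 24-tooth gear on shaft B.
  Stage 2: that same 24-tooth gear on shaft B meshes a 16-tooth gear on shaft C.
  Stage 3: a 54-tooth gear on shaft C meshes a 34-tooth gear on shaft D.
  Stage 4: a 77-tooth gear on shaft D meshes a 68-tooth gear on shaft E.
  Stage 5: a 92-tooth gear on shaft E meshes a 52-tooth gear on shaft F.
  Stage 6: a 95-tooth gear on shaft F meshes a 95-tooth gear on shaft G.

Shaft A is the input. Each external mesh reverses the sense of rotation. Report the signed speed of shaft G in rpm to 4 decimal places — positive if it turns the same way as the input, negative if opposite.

+52218.3086 rpm (same as input, |ω| = 52218.3086 rpm)

Stage 1 [95T→24T]: ω = 2764.0000×95/24 = 10940.8333 rpm, dir flips to −; running = −10940.8333
Stage 2 [24T→16T]: ω = 10940.8333×24/16 = 16411.2500 rpm, dir flips to +; running = +16411.2500
Stage 3 [54T→34T]: ω = 16411.2500×54/34 = 26064.9265 rpm, dir flips to −; running = −26064.9265
Stage 4 [77T→68T]: ω = 26064.9265×77/68 = 29514.6962 rpm, dir flips to +; running = +29514.6962
Stage 5 [92T→52T]: ω = 29514.6962×92/52 = 52218.3086 rpm, dir flips to −; running = −52218.3086
Stage 6 [95T→95T]: ω = 52218.3086×95/95 = 52218.3086 rpm, dir flips to +; running = +52218.3086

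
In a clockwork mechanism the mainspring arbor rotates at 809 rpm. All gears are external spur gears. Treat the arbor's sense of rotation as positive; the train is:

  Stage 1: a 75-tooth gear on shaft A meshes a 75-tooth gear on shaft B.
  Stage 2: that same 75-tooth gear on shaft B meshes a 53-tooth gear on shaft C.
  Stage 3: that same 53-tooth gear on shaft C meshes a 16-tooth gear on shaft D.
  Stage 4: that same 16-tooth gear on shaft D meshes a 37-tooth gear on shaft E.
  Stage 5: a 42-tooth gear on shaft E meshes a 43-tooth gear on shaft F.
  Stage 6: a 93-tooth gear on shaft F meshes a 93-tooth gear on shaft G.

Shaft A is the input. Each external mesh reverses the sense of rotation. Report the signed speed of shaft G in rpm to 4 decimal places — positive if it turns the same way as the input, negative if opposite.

Stage 1 [75T→75T]: ω = 809.0000×75/75 = 809.0000 rpm, dir flips to −; running = −809.0000
Stage 2 [75T→53T]: ω = 809.0000×75/53 = 1144.8113 rpm, dir flips to +; running = +1144.8113
Stage 3 [53T→16T]: ω = 1144.8113×53/16 = 3792.1875 rpm, dir flips to −; running = −3792.1875
Stage 4 [16T→37T]: ω = 3792.1875×16/37 = 1639.8649 rpm, dir flips to +; running = +1639.8649
Stage 5 [42T→43T]: ω = 1639.8649×42/43 = 1601.7285 rpm, dir flips to −; running = −1601.7285
Stage 6 [93T→93T]: ω = 1601.7285×93/93 = 1601.7285 rpm, dir flips to +; running = +1601.7285

+1601.7285 rpm (same as input, |ω| = 1601.7285 rpm)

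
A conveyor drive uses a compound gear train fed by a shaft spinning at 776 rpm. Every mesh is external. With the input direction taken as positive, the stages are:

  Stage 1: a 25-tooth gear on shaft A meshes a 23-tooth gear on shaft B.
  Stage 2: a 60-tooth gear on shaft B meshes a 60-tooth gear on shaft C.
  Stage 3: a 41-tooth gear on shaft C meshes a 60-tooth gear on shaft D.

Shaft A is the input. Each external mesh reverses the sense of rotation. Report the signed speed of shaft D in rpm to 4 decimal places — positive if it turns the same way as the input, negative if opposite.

Stage 1 [25T→23T]: ω = 776.0000×25/23 = 843.4783 rpm, dir flips to −; running = −843.4783
Stage 2 [60T→60T]: ω = 843.4783×60/60 = 843.4783 rpm, dir flips to +; running = +843.4783
Stage 3 [41T→60T]: ω = 843.4783×41/60 = 576.3768 rpm, dir flips to −; running = −576.3768

-576.3768 rpm (opposite to input, |ω| = 576.3768 rpm)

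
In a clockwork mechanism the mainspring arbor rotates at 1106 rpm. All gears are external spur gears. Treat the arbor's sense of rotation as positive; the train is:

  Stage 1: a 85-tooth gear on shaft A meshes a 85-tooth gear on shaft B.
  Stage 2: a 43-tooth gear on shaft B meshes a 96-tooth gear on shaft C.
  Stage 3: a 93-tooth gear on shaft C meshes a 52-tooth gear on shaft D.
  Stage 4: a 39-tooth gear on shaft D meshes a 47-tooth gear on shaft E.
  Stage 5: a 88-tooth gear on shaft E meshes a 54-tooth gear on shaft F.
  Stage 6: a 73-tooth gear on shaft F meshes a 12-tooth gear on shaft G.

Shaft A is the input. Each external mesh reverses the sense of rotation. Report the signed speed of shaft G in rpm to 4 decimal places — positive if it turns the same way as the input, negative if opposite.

+7288.3502 rpm (same as input, |ω| = 7288.3502 rpm)

Stage 1 [85T→85T]: ω = 1106.0000×85/85 = 1106.0000 rpm, dir flips to −; running = −1106.0000
Stage 2 [43T→96T]: ω = 1106.0000×43/96 = 495.3958 rpm, dir flips to +; running = +495.3958
Stage 3 [93T→52T]: ω = 495.3958×93/52 = 885.9964 rpm, dir flips to −; running = −885.9964
Stage 4 [39T→47T]: ω = 885.9964×39/47 = 735.1885 rpm, dir flips to +; running = +735.1885
Stage 5 [88T→54T]: ω = 735.1885×88/54 = 1198.0850 rpm, dir flips to −; running = −1198.0850
Stage 6 [73T→12T]: ω = 1198.0850×73/12 = 7288.3502 rpm, dir flips to +; running = +7288.3502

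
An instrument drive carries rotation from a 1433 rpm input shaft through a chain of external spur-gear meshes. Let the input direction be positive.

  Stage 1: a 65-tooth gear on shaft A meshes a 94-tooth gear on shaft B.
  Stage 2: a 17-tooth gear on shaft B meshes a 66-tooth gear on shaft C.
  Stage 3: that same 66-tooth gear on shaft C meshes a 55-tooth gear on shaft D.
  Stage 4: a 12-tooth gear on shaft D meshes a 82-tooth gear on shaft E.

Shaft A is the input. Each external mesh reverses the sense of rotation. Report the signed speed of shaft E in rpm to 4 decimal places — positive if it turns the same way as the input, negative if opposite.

+44.8214 rpm (same as input, |ω| = 44.8214 rpm)

Stage 1 [65T→94T]: ω = 1433.0000×65/94 = 990.9043 rpm, dir flips to −; running = −990.9043
Stage 2 [17T→66T]: ω = 990.9043×17/66 = 255.2329 rpm, dir flips to +; running = +255.2329
Stage 3 [66T→55T]: ω = 255.2329×66/55 = 306.2795 rpm, dir flips to −; running = −306.2795
Stage 4 [12T→82T]: ω = 306.2795×12/82 = 44.8214 rpm, dir flips to +; running = +44.8214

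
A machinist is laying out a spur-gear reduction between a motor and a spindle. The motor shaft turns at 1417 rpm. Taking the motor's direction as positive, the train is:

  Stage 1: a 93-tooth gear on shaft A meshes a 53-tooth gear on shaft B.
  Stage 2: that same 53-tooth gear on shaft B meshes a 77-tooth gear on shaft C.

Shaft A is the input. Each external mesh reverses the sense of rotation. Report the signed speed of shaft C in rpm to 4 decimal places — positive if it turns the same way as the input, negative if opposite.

+1711.4416 rpm (same as input, |ω| = 1711.4416 rpm)

Stage 1 [93T→53T]: ω = 1417.0000×93/53 = 2486.4340 rpm, dir flips to −; running = −2486.4340
Stage 2 [53T→77T]: ω = 2486.4340×53/77 = 1711.4416 rpm, dir flips to +; running = +1711.4416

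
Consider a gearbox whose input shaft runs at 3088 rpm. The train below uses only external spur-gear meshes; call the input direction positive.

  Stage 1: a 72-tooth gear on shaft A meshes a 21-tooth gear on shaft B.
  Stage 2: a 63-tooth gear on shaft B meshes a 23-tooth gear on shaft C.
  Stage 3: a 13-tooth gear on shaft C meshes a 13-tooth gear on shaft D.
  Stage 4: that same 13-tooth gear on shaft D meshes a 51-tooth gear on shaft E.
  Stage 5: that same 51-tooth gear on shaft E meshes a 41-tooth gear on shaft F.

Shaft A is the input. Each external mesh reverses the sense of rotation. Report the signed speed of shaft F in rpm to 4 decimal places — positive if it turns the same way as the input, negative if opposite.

-9195.2322 rpm (opposite to input, |ω| = 9195.2322 rpm)

Stage 1 [72T→21T]: ω = 3088.0000×72/21 = 10587.4286 rpm, dir flips to −; running = −10587.4286
Stage 2 [63T→23T]: ω = 10587.4286×63/23 = 29000.3478 rpm, dir flips to +; running = +29000.3478
Stage 3 [13T→13T]: ω = 29000.3478×13/13 = 29000.3478 rpm, dir flips to −; running = −29000.3478
Stage 4 [13T→51T]: ω = 29000.3478×13/51 = 7392.2455 rpm, dir flips to +; running = +7392.2455
Stage 5 [51T→41T]: ω = 7392.2455×51/41 = 9195.2322 rpm, dir flips to −; running = −9195.2322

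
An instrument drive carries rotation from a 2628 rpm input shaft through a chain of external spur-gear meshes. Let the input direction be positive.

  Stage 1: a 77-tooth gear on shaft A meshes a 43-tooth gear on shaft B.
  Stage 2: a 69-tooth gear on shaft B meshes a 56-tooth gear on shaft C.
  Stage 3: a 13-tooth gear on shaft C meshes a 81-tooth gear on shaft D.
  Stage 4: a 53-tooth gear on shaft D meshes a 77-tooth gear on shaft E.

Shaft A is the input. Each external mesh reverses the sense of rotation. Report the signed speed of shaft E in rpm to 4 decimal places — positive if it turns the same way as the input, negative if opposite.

+640.5487 rpm (same as input, |ω| = 640.5487 rpm)

Stage 1 [77T→43T]: ω = 2628.0000×77/43 = 4705.9535 rpm, dir flips to −; running = −4705.9535
Stage 2 [69T→56T]: ω = 4705.9535×69/56 = 5798.4070 rpm, dir flips to +; running = +5798.4070
Stage 3 [13T→81T]: ω = 5798.4070×13/81 = 930.6085 rpm, dir flips to −; running = −930.6085
Stage 4 [53T→77T]: ω = 930.6085×53/77 = 640.5487 rpm, dir flips to +; running = +640.5487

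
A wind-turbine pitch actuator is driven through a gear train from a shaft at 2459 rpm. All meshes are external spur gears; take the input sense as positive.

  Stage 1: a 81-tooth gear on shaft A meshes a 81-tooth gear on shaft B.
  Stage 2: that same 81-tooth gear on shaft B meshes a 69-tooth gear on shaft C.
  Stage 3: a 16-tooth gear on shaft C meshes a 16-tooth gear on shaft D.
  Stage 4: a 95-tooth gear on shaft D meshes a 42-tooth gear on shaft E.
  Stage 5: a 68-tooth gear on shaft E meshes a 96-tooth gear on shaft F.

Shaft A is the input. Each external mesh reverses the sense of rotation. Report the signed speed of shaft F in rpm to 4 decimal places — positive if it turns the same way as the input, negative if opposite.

-4624.9437 rpm (opposite to input, |ω| = 4624.9437 rpm)

Stage 1 [81T→81T]: ω = 2459.0000×81/81 = 2459.0000 rpm, dir flips to −; running = −2459.0000
Stage 2 [81T→69T]: ω = 2459.0000×81/69 = 2886.6522 rpm, dir flips to +; running = +2886.6522
Stage 3 [16T→16T]: ω = 2886.6522×16/16 = 2886.6522 rpm, dir flips to −; running = −2886.6522
Stage 4 [95T→42T]: ω = 2886.6522×95/42 = 6529.3323 rpm, dir flips to +; running = +6529.3323
Stage 5 [68T→96T]: ω = 6529.3323×68/96 = 4624.9437 rpm, dir flips to −; running = −4624.9437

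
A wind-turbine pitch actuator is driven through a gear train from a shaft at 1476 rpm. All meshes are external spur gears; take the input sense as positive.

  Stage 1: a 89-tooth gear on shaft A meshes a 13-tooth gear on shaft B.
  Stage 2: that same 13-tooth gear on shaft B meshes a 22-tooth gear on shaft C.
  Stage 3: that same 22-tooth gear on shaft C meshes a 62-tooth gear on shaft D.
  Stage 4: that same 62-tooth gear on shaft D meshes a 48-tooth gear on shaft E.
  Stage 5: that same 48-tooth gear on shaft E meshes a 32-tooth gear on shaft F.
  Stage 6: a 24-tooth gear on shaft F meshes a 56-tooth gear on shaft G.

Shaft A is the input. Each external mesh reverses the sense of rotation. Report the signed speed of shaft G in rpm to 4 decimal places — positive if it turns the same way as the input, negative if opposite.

Stage 1 [89T→13T]: ω = 1476.0000×89/13 = 10104.9231 rpm, dir flips to −; running = −10104.9231
Stage 2 [13T→22T]: ω = 10104.9231×13/22 = 5971.0909 rpm, dir flips to +; running = +5971.0909
Stage 3 [22T→62T]: ω = 5971.0909×22/62 = 2118.7742 rpm, dir flips to −; running = −2118.7742
Stage 4 [62T→48T]: ω = 2118.7742×62/48 = 2736.7500 rpm, dir flips to +; running = +2736.7500
Stage 5 [48T→32T]: ω = 2736.7500×48/32 = 4105.1250 rpm, dir flips to −; running = −4105.1250
Stage 6 [24T→56T]: ω = 4105.1250×24/56 = 1759.3393 rpm, dir flips to +; running = +1759.3393

+1759.3393 rpm (same as input, |ω| = 1759.3393 rpm)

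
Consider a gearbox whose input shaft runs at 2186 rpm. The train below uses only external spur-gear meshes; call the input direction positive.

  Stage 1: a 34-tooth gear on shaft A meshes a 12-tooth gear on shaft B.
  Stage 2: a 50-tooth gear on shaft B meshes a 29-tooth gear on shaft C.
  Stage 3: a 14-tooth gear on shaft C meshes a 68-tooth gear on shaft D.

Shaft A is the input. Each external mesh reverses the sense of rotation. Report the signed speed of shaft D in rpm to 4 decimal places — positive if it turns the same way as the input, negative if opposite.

Stage 1 [34T→12T]: ω = 2186.0000×34/12 = 6193.6667 rpm, dir flips to −; running = −6193.6667
Stage 2 [50T→29T]: ω = 6193.6667×50/29 = 10678.7356 rpm, dir flips to +; running = +10678.7356
Stage 3 [14T→68T]: ω = 10678.7356×14/68 = 2198.5632 rpm, dir flips to −; running = −2198.5632

-2198.5632 rpm (opposite to input, |ω| = 2198.5632 rpm)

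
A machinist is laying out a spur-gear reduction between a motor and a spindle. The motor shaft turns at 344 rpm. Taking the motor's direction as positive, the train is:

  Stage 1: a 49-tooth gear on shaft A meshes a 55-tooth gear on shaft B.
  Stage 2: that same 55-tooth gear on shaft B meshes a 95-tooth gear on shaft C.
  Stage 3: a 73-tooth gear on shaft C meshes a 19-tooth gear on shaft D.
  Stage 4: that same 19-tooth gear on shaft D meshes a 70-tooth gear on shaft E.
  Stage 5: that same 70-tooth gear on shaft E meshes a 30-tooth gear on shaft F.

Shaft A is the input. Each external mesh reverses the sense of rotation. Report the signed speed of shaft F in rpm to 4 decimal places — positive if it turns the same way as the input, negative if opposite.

-431.7502 rpm (opposite to input, |ω| = 431.7502 rpm)

Stage 1 [49T→55T]: ω = 344.0000×49/55 = 306.4727 rpm, dir flips to −; running = −306.4727
Stage 2 [55T→95T]: ω = 306.4727×55/95 = 177.4316 rpm, dir flips to +; running = +177.4316
Stage 3 [73T→19T]: ω = 177.4316×73/19 = 681.7108 rpm, dir flips to −; running = −681.7108
Stage 4 [19T→70T]: ω = 681.7108×19/70 = 185.0358 rpm, dir flips to +; running = +185.0358
Stage 5 [70T→30T]: ω = 185.0358×70/30 = 431.7502 rpm, dir flips to −; running = −431.7502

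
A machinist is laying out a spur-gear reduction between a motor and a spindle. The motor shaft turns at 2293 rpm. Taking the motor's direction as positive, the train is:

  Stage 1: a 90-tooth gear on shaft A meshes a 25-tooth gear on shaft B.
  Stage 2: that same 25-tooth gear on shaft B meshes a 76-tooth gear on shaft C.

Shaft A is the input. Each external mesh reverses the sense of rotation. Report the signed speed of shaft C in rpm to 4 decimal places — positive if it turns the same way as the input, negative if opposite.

Stage 1 [90T→25T]: ω = 2293.0000×90/25 = 8254.8000 rpm, dir flips to −; running = −8254.8000
Stage 2 [25T→76T]: ω = 8254.8000×25/76 = 2715.3947 rpm, dir flips to +; running = +2715.3947

+2715.3947 rpm (same as input, |ω| = 2715.3947 rpm)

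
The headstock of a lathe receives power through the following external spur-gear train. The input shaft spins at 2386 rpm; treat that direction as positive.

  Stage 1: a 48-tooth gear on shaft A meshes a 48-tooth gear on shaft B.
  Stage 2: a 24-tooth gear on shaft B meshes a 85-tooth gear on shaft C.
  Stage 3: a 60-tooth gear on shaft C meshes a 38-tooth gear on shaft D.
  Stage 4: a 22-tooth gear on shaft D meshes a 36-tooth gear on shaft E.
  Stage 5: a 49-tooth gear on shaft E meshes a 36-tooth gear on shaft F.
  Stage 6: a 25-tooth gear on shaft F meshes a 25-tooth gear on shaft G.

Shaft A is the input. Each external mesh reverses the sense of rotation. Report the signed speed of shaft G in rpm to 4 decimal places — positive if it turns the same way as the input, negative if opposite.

Stage 1 [48T→48T]: ω = 2386.0000×48/48 = 2386.0000 rpm, dir flips to −; running = −2386.0000
Stage 2 [24T→85T]: ω = 2386.0000×24/85 = 673.6941 rpm, dir flips to +; running = +673.6941
Stage 3 [60T→38T]: ω = 673.6941×60/38 = 1063.7276 rpm, dir flips to −; running = −1063.7276
Stage 4 [22T→36T]: ω = 1063.7276×22/36 = 650.0557 rpm, dir flips to +; running = +650.0557
Stage 5 [49T→36T]: ω = 650.0557×49/36 = 884.7981 rpm, dir flips to −; running = −884.7981
Stage 6 [25T→25T]: ω = 884.7981×25/25 = 884.7981 rpm, dir flips to +; running = +884.7981

+884.7981 rpm (same as input, |ω| = 884.7981 rpm)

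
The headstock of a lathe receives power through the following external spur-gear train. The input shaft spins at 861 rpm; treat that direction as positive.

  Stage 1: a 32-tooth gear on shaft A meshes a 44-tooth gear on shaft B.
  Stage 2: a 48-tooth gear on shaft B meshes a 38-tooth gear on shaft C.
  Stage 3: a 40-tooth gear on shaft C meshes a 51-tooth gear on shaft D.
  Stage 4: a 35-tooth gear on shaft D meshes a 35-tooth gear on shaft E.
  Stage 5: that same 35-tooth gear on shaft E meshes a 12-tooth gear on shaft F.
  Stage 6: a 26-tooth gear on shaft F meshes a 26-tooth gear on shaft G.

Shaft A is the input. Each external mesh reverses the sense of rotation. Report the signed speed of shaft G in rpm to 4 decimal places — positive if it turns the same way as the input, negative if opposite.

+1809.4005 rpm (same as input, |ω| = 1809.4005 rpm)

Stage 1 [32T→44T]: ω = 861.0000×32/44 = 626.1818 rpm, dir flips to −; running = −626.1818
Stage 2 [48T→38T]: ω = 626.1818×48/38 = 790.9665 rpm, dir flips to +; running = +790.9665
Stage 3 [40T→51T]: ω = 790.9665×40/51 = 620.3659 rpm, dir flips to −; running = −620.3659
Stage 4 [35T→35T]: ω = 620.3659×35/35 = 620.3659 rpm, dir flips to +; running = +620.3659
Stage 5 [35T→12T]: ω = 620.3659×35/12 = 1809.4005 rpm, dir flips to −; running = −1809.4005
Stage 6 [26T→26T]: ω = 1809.4005×26/26 = 1809.4005 rpm, dir flips to +; running = +1809.4005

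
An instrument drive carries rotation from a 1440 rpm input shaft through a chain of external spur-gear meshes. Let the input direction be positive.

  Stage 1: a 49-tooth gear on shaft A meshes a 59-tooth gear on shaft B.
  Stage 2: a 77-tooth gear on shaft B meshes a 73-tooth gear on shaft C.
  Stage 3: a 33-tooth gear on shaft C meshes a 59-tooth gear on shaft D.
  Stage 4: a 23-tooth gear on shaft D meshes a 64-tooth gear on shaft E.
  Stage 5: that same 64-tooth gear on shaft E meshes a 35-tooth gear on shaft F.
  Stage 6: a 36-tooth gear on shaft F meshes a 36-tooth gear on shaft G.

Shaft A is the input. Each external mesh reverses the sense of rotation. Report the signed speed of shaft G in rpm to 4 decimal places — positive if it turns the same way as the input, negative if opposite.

Stage 1 [49T→59T]: ω = 1440.0000×49/59 = 1195.9322 rpm, dir flips to −; running = −1195.9322
Stage 2 [77T→73T]: ω = 1195.9322×77/73 = 1261.4627 rpm, dir flips to +; running = +1261.4627
Stage 3 [33T→59T]: ω = 1261.4627×33/59 = 705.5639 rpm, dir flips to −; running = −705.5639
Stage 4 [23T→64T]: ω = 705.5639×23/64 = 253.5620 rpm, dir flips to +; running = +253.5620
Stage 5 [64T→35T]: ω = 253.5620×64/35 = 463.6563 rpm, dir flips to −; running = −463.6563
Stage 6 [36T→36T]: ω = 463.6563×36/36 = 463.6563 rpm, dir flips to +; running = +463.6563

+463.6563 rpm (same as input, |ω| = 463.6563 rpm)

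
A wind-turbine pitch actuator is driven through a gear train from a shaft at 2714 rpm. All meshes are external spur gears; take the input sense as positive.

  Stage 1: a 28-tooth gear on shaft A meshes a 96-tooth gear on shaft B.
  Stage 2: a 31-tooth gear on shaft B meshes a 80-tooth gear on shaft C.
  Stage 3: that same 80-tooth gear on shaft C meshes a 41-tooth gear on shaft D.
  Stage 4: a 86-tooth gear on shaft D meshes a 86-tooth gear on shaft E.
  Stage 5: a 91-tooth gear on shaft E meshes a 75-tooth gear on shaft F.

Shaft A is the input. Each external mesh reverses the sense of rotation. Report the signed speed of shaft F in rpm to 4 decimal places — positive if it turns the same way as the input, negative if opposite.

Stage 1 [28T→96T]: ω = 2714.0000×28/96 = 791.5833 rpm, dir flips to −; running = −791.5833
Stage 2 [31T→80T]: ω = 791.5833×31/80 = 306.7385 rpm, dir flips to +; running = +306.7385
Stage 3 [80T→41T]: ω = 306.7385×80/41 = 598.5142 rpm, dir flips to −; running = −598.5142
Stage 4 [86T→86T]: ω = 598.5142×86/86 = 598.5142 rpm, dir flips to +; running = +598.5142
Stage 5 [91T→75T]: ω = 598.5142×91/75 = 726.1973 rpm, dir flips to −; running = −726.1973

-726.1973 rpm (opposite to input, |ω| = 726.1973 rpm)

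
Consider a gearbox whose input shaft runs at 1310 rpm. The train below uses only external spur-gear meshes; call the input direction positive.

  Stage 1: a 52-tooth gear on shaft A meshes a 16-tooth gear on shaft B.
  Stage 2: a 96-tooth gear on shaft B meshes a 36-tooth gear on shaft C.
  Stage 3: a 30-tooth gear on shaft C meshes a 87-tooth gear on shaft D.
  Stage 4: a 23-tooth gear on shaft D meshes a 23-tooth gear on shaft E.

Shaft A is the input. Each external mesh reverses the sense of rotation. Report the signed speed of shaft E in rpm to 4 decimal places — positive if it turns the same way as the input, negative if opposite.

Stage 1 [52T→16T]: ω = 1310.0000×52/16 = 4257.5000 rpm, dir flips to −; running = −4257.5000
Stage 2 [96T→36T]: ω = 4257.5000×96/36 = 11353.3333 rpm, dir flips to +; running = +11353.3333
Stage 3 [30T→87T]: ω = 11353.3333×30/87 = 3914.9425 rpm, dir flips to −; running = −3914.9425
Stage 4 [23T→23T]: ω = 3914.9425×23/23 = 3914.9425 rpm, dir flips to +; running = +3914.9425

+3914.9425 rpm (same as input, |ω| = 3914.9425 rpm)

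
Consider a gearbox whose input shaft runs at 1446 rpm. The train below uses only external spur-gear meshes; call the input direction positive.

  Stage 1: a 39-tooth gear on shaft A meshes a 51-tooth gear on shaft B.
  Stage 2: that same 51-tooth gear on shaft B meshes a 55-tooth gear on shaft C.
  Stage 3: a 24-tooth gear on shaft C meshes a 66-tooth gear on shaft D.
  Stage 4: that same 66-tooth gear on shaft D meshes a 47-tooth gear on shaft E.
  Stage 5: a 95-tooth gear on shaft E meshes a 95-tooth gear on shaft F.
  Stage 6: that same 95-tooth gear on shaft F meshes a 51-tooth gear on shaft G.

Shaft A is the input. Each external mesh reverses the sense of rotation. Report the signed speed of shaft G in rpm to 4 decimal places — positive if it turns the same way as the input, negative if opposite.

+975.2973 rpm (same as input, |ω| = 975.2973 rpm)

Stage 1 [39T→51T]: ω = 1446.0000×39/51 = 1105.7647 rpm, dir flips to −; running = −1105.7647
Stage 2 [51T→55T]: ω = 1105.7647×51/55 = 1025.3455 rpm, dir flips to +; running = +1025.3455
Stage 3 [24T→66T]: ω = 1025.3455×24/66 = 372.8529 rpm, dir flips to −; running = −372.8529
Stage 4 [66T→47T]: ω = 372.8529×66/47 = 523.5807 rpm, dir flips to +; running = +523.5807
Stage 5 [95T→95T]: ω = 523.5807×95/95 = 523.5807 rpm, dir flips to −; running = −523.5807
Stage 6 [95T→51T]: ω = 523.5807×95/51 = 975.2973 rpm, dir flips to +; running = +975.2973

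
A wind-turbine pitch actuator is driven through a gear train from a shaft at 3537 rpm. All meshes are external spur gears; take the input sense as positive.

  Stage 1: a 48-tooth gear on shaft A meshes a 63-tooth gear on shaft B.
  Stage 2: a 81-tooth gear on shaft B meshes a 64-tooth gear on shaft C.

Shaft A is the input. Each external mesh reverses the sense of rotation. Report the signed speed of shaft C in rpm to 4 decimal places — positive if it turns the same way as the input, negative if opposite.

Stage 1 [48T→63T]: ω = 3537.0000×48/63 = 2694.8571 rpm, dir flips to −; running = −2694.8571
Stage 2 [81T→64T]: ω = 2694.8571×81/64 = 3410.6786 rpm, dir flips to +; running = +3410.6786

+3410.6786 rpm (same as input, |ω| = 3410.6786 rpm)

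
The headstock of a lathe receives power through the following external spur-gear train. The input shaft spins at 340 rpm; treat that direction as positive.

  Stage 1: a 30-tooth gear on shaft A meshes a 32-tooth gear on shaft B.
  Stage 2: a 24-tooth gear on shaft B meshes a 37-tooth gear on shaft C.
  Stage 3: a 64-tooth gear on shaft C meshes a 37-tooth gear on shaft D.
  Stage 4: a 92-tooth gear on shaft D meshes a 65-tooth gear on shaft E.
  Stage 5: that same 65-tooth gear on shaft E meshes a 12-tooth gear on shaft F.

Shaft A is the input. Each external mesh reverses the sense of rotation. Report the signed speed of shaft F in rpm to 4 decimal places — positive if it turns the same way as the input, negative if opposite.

-2741.8554 rpm (opposite to input, |ω| = 2741.8554 rpm)

Stage 1 [30T→32T]: ω = 340.0000×30/32 = 318.7500 rpm, dir flips to −; running = −318.7500
Stage 2 [24T→37T]: ω = 318.7500×24/37 = 206.7568 rpm, dir flips to +; running = +206.7568
Stage 3 [64T→37T]: ω = 206.7568×64/37 = 357.6333 rpm, dir flips to −; running = −357.6333
Stage 4 [92T→65T]: ω = 357.6333×92/65 = 506.1887 rpm, dir flips to +; running = +506.1887
Stage 5 [65T→12T]: ω = 506.1887×65/12 = 2741.8554 rpm, dir flips to −; running = −2741.8554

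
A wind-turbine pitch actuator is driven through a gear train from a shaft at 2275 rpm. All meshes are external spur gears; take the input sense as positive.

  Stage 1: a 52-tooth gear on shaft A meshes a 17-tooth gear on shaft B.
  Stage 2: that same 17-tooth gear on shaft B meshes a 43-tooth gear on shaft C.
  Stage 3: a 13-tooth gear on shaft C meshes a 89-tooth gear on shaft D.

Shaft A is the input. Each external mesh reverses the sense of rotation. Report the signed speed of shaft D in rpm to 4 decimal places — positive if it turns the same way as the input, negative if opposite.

Stage 1 [52T→17T]: ω = 2275.0000×52/17 = 6958.8235 rpm, dir flips to −; running = −6958.8235
Stage 2 [17T→43T]: ω = 6958.8235×17/43 = 2751.1628 rpm, dir flips to +; running = +2751.1628
Stage 3 [13T→89T]: ω = 2751.1628×13/89 = 401.8552 rpm, dir flips to −; running = −401.8552

-401.8552 rpm (opposite to input, |ω| = 401.8552 rpm)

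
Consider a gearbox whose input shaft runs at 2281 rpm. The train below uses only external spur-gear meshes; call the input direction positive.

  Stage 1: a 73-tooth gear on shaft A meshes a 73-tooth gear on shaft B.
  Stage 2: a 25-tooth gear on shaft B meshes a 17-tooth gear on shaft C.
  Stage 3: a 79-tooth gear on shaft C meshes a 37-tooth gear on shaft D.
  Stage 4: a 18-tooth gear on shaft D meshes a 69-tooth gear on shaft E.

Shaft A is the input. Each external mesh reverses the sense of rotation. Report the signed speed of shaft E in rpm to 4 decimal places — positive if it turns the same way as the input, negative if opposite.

Stage 1 [73T→73T]: ω = 2281.0000×73/73 = 2281.0000 rpm, dir flips to −; running = −2281.0000
Stage 2 [25T→17T]: ω = 2281.0000×25/17 = 3354.4118 rpm, dir flips to +; running = +3354.4118
Stage 3 [79T→37T]: ω = 3354.4118×79/37 = 7162.1224 rpm, dir flips to −; running = −7162.1224
Stage 4 [18T→69T]: ω = 7162.1224×18/69 = 1868.3798 rpm, dir flips to +; running = +1868.3798

+1868.3798 rpm (same as input, |ω| = 1868.3798 rpm)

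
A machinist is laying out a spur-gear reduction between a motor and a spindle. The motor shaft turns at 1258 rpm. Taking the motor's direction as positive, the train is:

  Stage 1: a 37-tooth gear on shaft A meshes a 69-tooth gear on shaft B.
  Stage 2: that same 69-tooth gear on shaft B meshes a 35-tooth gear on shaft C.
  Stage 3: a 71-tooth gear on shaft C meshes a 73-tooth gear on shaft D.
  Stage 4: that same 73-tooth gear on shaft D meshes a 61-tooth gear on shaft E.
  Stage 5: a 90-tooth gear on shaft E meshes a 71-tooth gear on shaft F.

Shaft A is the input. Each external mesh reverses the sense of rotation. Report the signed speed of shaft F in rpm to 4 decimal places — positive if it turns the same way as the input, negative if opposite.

-1962.1265 rpm (opposite to input, |ω| = 1962.1265 rpm)

Stage 1 [37T→69T]: ω = 1258.0000×37/69 = 674.5797 rpm, dir flips to −; running = −674.5797
Stage 2 [69T→35T]: ω = 674.5797×69/35 = 1329.8857 rpm, dir flips to +; running = +1329.8857
Stage 3 [71T→73T]: ω = 1329.8857×71/73 = 1293.4505 rpm, dir flips to −; running = −1293.4505
Stage 4 [73T→61T]: ω = 1293.4505×73/61 = 1547.8998 rpm, dir flips to +; running = +1547.8998
Stage 5 [90T→71T]: ω = 1547.8998×90/71 = 1962.1265 rpm, dir flips to −; running = −1962.1265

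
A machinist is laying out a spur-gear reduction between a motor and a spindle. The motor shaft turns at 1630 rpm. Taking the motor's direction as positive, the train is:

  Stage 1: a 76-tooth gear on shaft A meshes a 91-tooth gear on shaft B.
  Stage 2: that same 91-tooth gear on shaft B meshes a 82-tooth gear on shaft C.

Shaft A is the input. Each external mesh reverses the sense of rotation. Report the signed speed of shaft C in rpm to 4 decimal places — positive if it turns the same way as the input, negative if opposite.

+1510.7317 rpm (same as input, |ω| = 1510.7317 rpm)

Stage 1 [76T→91T]: ω = 1630.0000×76/91 = 1361.3187 rpm, dir flips to −; running = −1361.3187
Stage 2 [91T→82T]: ω = 1361.3187×91/82 = 1510.7317 rpm, dir flips to +; running = +1510.7317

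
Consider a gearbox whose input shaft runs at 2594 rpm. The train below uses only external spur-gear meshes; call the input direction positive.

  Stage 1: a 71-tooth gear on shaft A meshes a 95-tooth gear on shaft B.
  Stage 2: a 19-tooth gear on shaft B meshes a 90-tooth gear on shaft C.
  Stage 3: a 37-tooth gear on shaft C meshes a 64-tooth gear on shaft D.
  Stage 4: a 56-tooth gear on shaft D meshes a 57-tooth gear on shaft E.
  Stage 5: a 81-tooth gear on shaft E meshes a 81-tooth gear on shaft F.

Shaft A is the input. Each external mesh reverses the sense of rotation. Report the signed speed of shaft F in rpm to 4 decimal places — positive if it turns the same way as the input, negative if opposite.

Stage 1 [71T→95T]: ω = 2594.0000×71/95 = 1938.6737 rpm, dir flips to −; running = −1938.6737
Stage 2 [19T→90T]: ω = 1938.6737×19/90 = 409.2756 rpm, dir flips to +; running = +409.2756
Stage 3 [37T→64T]: ω = 409.2756×37/64 = 236.6124 rpm, dir flips to −; running = −236.6124
Stage 4 [56T→57T]: ω = 236.6124×56/57 = 232.4613 rpm, dir flips to +; running = +232.4613
Stage 5 [81T→81T]: ω = 232.4613×81/81 = 232.4613 rpm, dir flips to −; running = −232.4613

-232.4613 rpm (opposite to input, |ω| = 232.4613 rpm)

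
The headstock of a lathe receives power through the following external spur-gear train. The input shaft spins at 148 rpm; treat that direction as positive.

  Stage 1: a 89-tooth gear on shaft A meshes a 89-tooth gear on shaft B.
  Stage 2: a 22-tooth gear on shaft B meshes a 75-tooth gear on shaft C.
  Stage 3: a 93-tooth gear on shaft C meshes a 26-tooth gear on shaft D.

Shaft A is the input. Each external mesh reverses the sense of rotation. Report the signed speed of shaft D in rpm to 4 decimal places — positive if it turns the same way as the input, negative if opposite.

-155.2862 rpm (opposite to input, |ω| = 155.2862 rpm)

Stage 1 [89T→89T]: ω = 148.0000×89/89 = 148.0000 rpm, dir flips to −; running = −148.0000
Stage 2 [22T→75T]: ω = 148.0000×22/75 = 43.4133 rpm, dir flips to +; running = +43.4133
Stage 3 [93T→26T]: ω = 43.4133×93/26 = 155.2862 rpm, dir flips to −; running = −155.2862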